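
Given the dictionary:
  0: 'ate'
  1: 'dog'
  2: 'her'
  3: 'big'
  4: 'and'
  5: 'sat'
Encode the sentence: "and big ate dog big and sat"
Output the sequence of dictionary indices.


Look up each word in the dictionary:
  'and' -> 4
  'big' -> 3
  'ate' -> 0
  'dog' -> 1
  'big' -> 3
  'and' -> 4
  'sat' -> 5

Encoded: [4, 3, 0, 1, 3, 4, 5]


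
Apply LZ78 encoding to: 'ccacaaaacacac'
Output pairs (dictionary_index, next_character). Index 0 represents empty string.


LZ78 encoding steps:
Dictionary: {0: ''}
Step 1: w='' (idx 0), next='c' -> output (0, 'c'), add 'c' as idx 1
Step 2: w='c' (idx 1), next='a' -> output (1, 'a'), add 'ca' as idx 2
Step 3: w='ca' (idx 2), next='a' -> output (2, 'a'), add 'caa' as idx 3
Step 4: w='' (idx 0), next='a' -> output (0, 'a'), add 'a' as idx 4
Step 5: w='a' (idx 4), next='c' -> output (4, 'c'), add 'ac' as idx 5
Step 6: w='ac' (idx 5), next='a' -> output (5, 'a'), add 'aca' as idx 6
Step 7: w='c' (idx 1), end of input -> output (1, '')


Encoded: [(0, 'c'), (1, 'a'), (2, 'a'), (0, 'a'), (4, 'c'), (5, 'a'), (1, '')]


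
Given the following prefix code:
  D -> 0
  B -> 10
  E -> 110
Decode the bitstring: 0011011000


Decoding step by step:
Bits 0 -> D
Bits 0 -> D
Bits 110 -> E
Bits 110 -> E
Bits 0 -> D
Bits 0 -> D


Decoded message: DDEEDD


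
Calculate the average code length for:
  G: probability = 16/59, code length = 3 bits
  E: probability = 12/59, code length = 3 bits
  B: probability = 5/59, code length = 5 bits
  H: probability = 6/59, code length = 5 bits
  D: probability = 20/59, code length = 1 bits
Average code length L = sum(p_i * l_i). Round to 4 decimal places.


Weighted contributions p_i * l_i:
  G: (16/59) * 3 = 48/59
  E: (12/59) * 3 = 36/59
  B: (5/59) * 5 = 25/59
  H: (6/59) * 5 = 30/59
  D: (20/59) * 1 = 20/59
Sum = (48 + 36 + 25 + 30 + 20)/59 = 159/59

L = 159/59 = 2.6949 bits/symbol


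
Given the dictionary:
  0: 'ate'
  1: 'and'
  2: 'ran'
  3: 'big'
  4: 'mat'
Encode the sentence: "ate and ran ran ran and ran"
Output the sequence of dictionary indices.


Look up each word in the dictionary:
  'ate' -> 0
  'and' -> 1
  'ran' -> 2
  'ran' -> 2
  'ran' -> 2
  'and' -> 1
  'ran' -> 2

Encoded: [0, 1, 2, 2, 2, 1, 2]


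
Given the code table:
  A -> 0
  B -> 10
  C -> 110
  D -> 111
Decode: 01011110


Decoding:
0 -> A
10 -> B
111 -> D
10 -> B


Result: ABDB


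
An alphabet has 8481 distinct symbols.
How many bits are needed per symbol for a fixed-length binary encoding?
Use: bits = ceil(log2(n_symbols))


log2(8481) = 13.05
Bracket: 2^13 = 8192 < 8481 <= 2^14 = 16384
So ceil(log2(8481)) = 14

bits = ceil(log2(8481)) = ceil(13.05) = 14 bits


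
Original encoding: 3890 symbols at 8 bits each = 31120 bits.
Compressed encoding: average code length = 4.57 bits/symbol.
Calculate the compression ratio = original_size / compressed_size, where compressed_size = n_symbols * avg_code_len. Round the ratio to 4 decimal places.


original_size = n_symbols * orig_bits = 3890 * 8 = 31120 bits
compressed_size = n_symbols * avg_code_len = 3890 * 4.57 = 17777.3 bits
ratio = original_size / compressed_size = 31120 / 17777.3 = 1.7505

Compression ratio = 1.7505


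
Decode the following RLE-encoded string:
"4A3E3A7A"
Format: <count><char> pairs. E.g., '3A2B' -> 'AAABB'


Expanding each <count><char> pair:
  4A -> 'AAAA'
  3E -> 'EEE'
  3A -> 'AAA'
  7A -> 'AAAAAAA'

Decoded = AAAAEEEAAAAAAAAAA


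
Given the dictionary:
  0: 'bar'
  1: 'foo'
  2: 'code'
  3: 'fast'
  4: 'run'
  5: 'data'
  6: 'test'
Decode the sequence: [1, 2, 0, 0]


Look up each index in the dictionary:
  1 -> 'foo'
  2 -> 'code'
  0 -> 'bar'
  0 -> 'bar'

Decoded: "foo code bar bar"


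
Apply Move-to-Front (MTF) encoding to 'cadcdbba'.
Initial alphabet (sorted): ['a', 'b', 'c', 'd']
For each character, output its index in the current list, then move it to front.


MTF encoding:
'c': index 2 in ['a', 'b', 'c', 'd'] -> ['c', 'a', 'b', 'd']
'a': index 1 in ['c', 'a', 'b', 'd'] -> ['a', 'c', 'b', 'd']
'd': index 3 in ['a', 'c', 'b', 'd'] -> ['d', 'a', 'c', 'b']
'c': index 2 in ['d', 'a', 'c', 'b'] -> ['c', 'd', 'a', 'b']
'd': index 1 in ['c', 'd', 'a', 'b'] -> ['d', 'c', 'a', 'b']
'b': index 3 in ['d', 'c', 'a', 'b'] -> ['b', 'd', 'c', 'a']
'b': index 0 in ['b', 'd', 'c', 'a'] -> ['b', 'd', 'c', 'a']
'a': index 3 in ['b', 'd', 'c', 'a'] -> ['a', 'b', 'd', 'c']


Output: [2, 1, 3, 2, 1, 3, 0, 3]


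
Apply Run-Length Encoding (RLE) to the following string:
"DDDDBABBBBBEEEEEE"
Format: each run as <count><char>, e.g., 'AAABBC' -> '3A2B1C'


Scanning runs left to right:
  i=0: run of 'D' x 4 -> '4D'
  i=4: run of 'B' x 1 -> '1B'
  i=5: run of 'A' x 1 -> '1A'
  i=6: run of 'B' x 5 -> '5B'
  i=11: run of 'E' x 6 -> '6E'

RLE = 4D1B1A5B6E


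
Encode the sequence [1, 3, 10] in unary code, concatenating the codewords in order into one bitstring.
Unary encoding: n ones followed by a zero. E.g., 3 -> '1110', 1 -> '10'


Encode each number as n ones followed by a terminating 0:
  1 -> 10 (2 bits)
  3 -> 1110 (4 bits)
  10 -> 11111111110 (11 bits)
Total length = 2 + 4 + 11 = 17 bits.

Unary([1, 3, 10]) = 10111011111111110 (17 bits)


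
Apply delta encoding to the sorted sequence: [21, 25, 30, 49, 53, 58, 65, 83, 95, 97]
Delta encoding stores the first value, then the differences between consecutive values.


First value: 21
Deltas:
  25 - 21 = 4
  30 - 25 = 5
  49 - 30 = 19
  53 - 49 = 4
  58 - 53 = 5
  65 - 58 = 7
  83 - 65 = 18
  95 - 83 = 12
  97 - 95 = 2


Delta encoded: [21, 4, 5, 19, 4, 5, 7, 18, 12, 2]


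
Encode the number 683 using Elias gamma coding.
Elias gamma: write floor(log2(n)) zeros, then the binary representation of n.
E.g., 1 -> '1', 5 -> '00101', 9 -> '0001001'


num_bits = floor(log2(683)) + 1 = 10
leading_zeros = num_bits - 1 = 9
binary(683) = 1010101011

Elias gamma(683) = '000000000' + '1010101011' = 0000000001010101011 (19 bits)


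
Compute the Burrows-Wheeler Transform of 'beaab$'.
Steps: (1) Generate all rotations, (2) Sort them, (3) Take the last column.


Rotations (sorted):
  0: $beaab -> last char: b
  1: aab$be -> last char: e
  2: ab$bea -> last char: a
  3: b$beaa -> last char: a
  4: beaab$ -> last char: $
  5: eaab$b -> last char: b


BWT = beaa$b


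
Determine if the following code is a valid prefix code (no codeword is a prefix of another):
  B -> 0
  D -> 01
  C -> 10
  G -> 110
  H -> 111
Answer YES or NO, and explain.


Checking each pair (does one codeword prefix another?):
  B='0' vs D='01': prefix -- VIOLATION

NO -- this is NOT a valid prefix code. B (0) is a prefix of D (01).


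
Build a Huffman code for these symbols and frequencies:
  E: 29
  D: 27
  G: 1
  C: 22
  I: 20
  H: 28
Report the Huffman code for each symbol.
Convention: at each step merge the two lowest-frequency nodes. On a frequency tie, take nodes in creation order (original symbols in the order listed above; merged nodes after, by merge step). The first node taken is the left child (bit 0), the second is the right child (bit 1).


Huffman tree construction:
Step 1: Merge G(1) + I(20) = 21
Step 2: Merge (G+I)(21) + C(22) = 43
Step 3: Merge D(27) + H(28) = 55
Step 4: Merge E(29) + ((G+I)+C)(43) = 72
Step 5: Merge (D+H)(55) + (E+((G+I)+C))(72) = 127
Read each symbol's code off the tree from the root (left child = 0, right child = 1).

Codes:
  E: 10 (length 2)
  D: 00 (length 2)
  G: 1100 (length 4)
  C: 111 (length 3)
  I: 1101 (length 4)
  H: 01 (length 2)
Average code length: 318/127 = 2.5039 bits/symbol


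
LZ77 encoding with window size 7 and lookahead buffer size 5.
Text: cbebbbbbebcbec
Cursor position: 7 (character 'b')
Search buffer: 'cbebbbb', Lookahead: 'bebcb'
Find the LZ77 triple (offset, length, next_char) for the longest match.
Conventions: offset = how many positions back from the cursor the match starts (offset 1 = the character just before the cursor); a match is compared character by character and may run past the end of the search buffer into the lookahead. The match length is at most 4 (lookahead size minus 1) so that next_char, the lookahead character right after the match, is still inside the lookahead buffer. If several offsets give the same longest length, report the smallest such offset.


Try each offset into the search buffer:
  offset=1 (pos 6, char 'b'): match length 1
  offset=2 (pos 5, char 'b'): match length 1
  offset=3 (pos 4, char 'b'): match length 1
  offset=4 (pos 3, char 'b'): match length 1
  offset=5 (pos 2, char 'e'): match length 0
  offset=6 (pos 1, char 'b'): match length 3
  offset=7 (pos 0, char 'c'): match length 0
Longest match has length 3 at offset 6.
next_char = character at position 7 + 3 = 10 -> 'c'

Best match: offset=6, length=3 (matching 'beb' starting at position 1)
LZ77 triple: (6, 3, 'c')


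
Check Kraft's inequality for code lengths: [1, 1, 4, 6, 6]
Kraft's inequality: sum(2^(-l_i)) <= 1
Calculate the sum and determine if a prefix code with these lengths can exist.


Sum = 2^(-1) + 2^(-1) + 2^(-4) + 2^(-6) + 2^(-6)
    = 0.5 + 0.5 + 0.0625 + 0.015625 + 0.015625
    = 70/64 = 1.09375
Since 1.09375 > 1, Kraft's inequality is NOT satisfied.
A prefix code with these lengths CANNOT exist.

Kraft sum = 1.09375. Not satisfied.


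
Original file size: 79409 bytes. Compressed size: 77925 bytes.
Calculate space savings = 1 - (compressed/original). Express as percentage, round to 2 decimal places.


ratio = compressed/original = 77925/79409 = 0.981312
savings = 1 - ratio = 1 - 0.981312 = 0.018688
as a percentage: 0.018688 * 100 = 1.87%

Space savings = 1 - 77925/79409 = 1.87%


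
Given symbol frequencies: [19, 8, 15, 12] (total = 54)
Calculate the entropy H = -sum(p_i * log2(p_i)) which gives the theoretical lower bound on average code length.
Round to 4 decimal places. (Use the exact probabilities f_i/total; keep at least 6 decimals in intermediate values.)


Per-symbol terms -p_i * log2(p_i) with p_i = f_i/54:
  p = 19/54 = 0.351852: log2(p) = -1.506960, -p*log2(p) = 0.530227
  p = 8/54 = 0.148148: log2(p) = -2.754888, -p*log2(p) = 0.408131
  p = 15/54 = 0.277778: log2(p) = -1.847997, -p*log2(p) = 0.513332
  p = 12/54 = 0.222222: log2(p) = -2.169925, -p*log2(p) = 0.482206
H = 0.530227 + 0.408131 + 0.513332 + 0.482206 = 1.933896

H = 1.9339 bits/symbol


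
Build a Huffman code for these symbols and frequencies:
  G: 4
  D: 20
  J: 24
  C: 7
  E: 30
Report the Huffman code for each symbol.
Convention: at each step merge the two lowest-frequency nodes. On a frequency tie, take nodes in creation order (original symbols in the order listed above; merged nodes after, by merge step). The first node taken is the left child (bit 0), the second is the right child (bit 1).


Huffman tree construction:
Step 1: Merge G(4) + C(7) = 11
Step 2: Merge (G+C)(11) + D(20) = 31
Step 3: Merge J(24) + E(30) = 54
Step 4: Merge ((G+C)+D)(31) + (J+E)(54) = 85
Read each symbol's code off the tree from the root (left child = 0, right child = 1).

Codes:
  G: 000 (length 3)
  D: 01 (length 2)
  J: 10 (length 2)
  C: 001 (length 3)
  E: 11 (length 2)
Average code length: 181/85 = 2.1294 bits/symbol


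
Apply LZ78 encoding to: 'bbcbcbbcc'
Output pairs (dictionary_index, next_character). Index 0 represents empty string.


LZ78 encoding steps:
Dictionary: {0: ''}
Step 1: w='' (idx 0), next='b' -> output (0, 'b'), add 'b' as idx 1
Step 2: w='b' (idx 1), next='c' -> output (1, 'c'), add 'bc' as idx 2
Step 3: w='bc' (idx 2), next='b' -> output (2, 'b'), add 'bcb' as idx 3
Step 4: w='bc' (idx 2), next='c' -> output (2, 'c'), add 'bcc' as idx 4


Encoded: [(0, 'b'), (1, 'c'), (2, 'b'), (2, 'c')]


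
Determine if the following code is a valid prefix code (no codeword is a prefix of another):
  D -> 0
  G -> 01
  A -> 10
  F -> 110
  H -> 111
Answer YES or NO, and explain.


Checking each pair (does one codeword prefix another?):
  D='0' vs G='01': prefix -- VIOLATION

NO -- this is NOT a valid prefix code. D (0) is a prefix of G (01).


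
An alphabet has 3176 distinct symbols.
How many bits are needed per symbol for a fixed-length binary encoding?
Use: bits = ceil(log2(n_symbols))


log2(3176) = 11.633
Bracket: 2^11 = 2048 < 3176 <= 2^12 = 4096
So ceil(log2(3176)) = 12

bits = ceil(log2(3176)) = ceil(11.633) = 12 bits


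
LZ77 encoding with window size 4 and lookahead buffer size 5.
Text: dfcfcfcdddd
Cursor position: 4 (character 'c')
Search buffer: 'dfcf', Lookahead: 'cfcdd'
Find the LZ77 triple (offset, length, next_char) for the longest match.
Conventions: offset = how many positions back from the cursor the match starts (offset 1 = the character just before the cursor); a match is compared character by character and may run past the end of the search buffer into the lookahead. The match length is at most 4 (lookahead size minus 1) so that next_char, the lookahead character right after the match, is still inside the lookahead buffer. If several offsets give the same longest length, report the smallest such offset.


Try each offset into the search buffer:
  offset=1 (pos 3, char 'f'): match length 0
  offset=2 (pos 2, char 'c'): match length 3
  offset=3 (pos 1, char 'f'): match length 0
  offset=4 (pos 0, char 'd'): match length 0
Longest match has length 3 at offset 2.
next_char = character at position 4 + 3 = 7 -> 'd'

Best match: offset=2, length=3 (matching 'cfc' starting at position 2)
LZ77 triple: (2, 3, 'd')


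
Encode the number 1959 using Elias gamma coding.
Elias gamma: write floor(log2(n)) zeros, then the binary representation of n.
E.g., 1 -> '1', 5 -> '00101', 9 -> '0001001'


num_bits = floor(log2(1959)) + 1 = 11
leading_zeros = num_bits - 1 = 10
binary(1959) = 11110100111

Elias gamma(1959) = '0000000000' + '11110100111' = 000000000011110100111 (21 bits)


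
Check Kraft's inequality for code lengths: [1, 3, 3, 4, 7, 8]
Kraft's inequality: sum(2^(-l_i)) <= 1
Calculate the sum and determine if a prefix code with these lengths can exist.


Sum = 2^(-1) + 2^(-3) + 2^(-3) + 2^(-4) + 2^(-7) + 2^(-8)
    = 0.5 + 0.125 + 0.125 + 0.0625 + 0.0078125 + 0.00390625
    = 211/256 = 0.82421875
Since 0.82421875 <= 1, Kraft's inequality IS satisfied.
A prefix code with these lengths CAN exist.

Kraft sum = 0.82421875. Satisfied.


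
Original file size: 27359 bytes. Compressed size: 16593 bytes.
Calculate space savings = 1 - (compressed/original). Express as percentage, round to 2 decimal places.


ratio = compressed/original = 16593/27359 = 0.606491
savings = 1 - ratio = 1 - 0.606491 = 0.393509
as a percentage: 0.393509 * 100 = 39.35%

Space savings = 1 - 16593/27359 = 39.35%


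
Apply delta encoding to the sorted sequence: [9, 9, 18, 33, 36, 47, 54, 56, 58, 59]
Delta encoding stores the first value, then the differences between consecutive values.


First value: 9
Deltas:
  9 - 9 = 0
  18 - 9 = 9
  33 - 18 = 15
  36 - 33 = 3
  47 - 36 = 11
  54 - 47 = 7
  56 - 54 = 2
  58 - 56 = 2
  59 - 58 = 1


Delta encoded: [9, 0, 9, 15, 3, 11, 7, 2, 2, 1]


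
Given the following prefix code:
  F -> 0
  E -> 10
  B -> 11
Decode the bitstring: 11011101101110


Decoding step by step:
Bits 11 -> B
Bits 0 -> F
Bits 11 -> B
Bits 10 -> E
Bits 11 -> B
Bits 0 -> F
Bits 11 -> B
Bits 10 -> E


Decoded message: BFBEBFBE


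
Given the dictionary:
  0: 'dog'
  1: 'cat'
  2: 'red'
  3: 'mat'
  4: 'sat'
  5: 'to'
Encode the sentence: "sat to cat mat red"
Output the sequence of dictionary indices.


Look up each word in the dictionary:
  'sat' -> 4
  'to' -> 5
  'cat' -> 1
  'mat' -> 3
  'red' -> 2

Encoded: [4, 5, 1, 3, 2]


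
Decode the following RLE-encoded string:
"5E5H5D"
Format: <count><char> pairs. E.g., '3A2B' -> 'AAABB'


Expanding each <count><char> pair:
  5E -> 'EEEEE'
  5H -> 'HHHHH'
  5D -> 'DDDDD'

Decoded = EEEEEHHHHHDDDDD


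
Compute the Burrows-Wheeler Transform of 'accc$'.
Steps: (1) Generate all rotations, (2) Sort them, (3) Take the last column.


Rotations (sorted):
  0: $accc -> last char: c
  1: accc$ -> last char: $
  2: c$acc -> last char: c
  3: cc$ac -> last char: c
  4: ccc$a -> last char: a


BWT = c$cca


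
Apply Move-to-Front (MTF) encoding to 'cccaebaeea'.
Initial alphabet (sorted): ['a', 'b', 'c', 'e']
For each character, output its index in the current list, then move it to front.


MTF encoding:
'c': index 2 in ['a', 'b', 'c', 'e'] -> ['c', 'a', 'b', 'e']
'c': index 0 in ['c', 'a', 'b', 'e'] -> ['c', 'a', 'b', 'e']
'c': index 0 in ['c', 'a', 'b', 'e'] -> ['c', 'a', 'b', 'e']
'a': index 1 in ['c', 'a', 'b', 'e'] -> ['a', 'c', 'b', 'e']
'e': index 3 in ['a', 'c', 'b', 'e'] -> ['e', 'a', 'c', 'b']
'b': index 3 in ['e', 'a', 'c', 'b'] -> ['b', 'e', 'a', 'c']
'a': index 2 in ['b', 'e', 'a', 'c'] -> ['a', 'b', 'e', 'c']
'e': index 2 in ['a', 'b', 'e', 'c'] -> ['e', 'a', 'b', 'c']
'e': index 0 in ['e', 'a', 'b', 'c'] -> ['e', 'a', 'b', 'c']
'a': index 1 in ['e', 'a', 'b', 'c'] -> ['a', 'e', 'b', 'c']


Output: [2, 0, 0, 1, 3, 3, 2, 2, 0, 1]


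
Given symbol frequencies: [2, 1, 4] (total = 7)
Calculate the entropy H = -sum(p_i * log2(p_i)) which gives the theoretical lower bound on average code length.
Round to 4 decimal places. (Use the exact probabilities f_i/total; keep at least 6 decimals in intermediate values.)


Per-symbol terms -p_i * log2(p_i) with p_i = f_i/7:
  p = 2/7 = 0.285714: log2(p) = -1.807355, -p*log2(p) = 0.516387
  p = 1/7 = 0.142857: log2(p) = -2.807355, -p*log2(p) = 0.401051
  p = 4/7 = 0.571429: log2(p) = -0.807355, -p*log2(p) = 0.461346
H = 0.516387 + 0.401051 + 0.461346 = 1.378784

H = 1.3788 bits/symbol


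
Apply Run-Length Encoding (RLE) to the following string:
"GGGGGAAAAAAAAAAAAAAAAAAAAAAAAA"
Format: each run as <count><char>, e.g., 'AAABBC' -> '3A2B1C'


Scanning runs left to right:
  i=0: run of 'G' x 5 -> '5G'
  i=5: run of 'A' x 25 -> '25A'

RLE = 5G25A


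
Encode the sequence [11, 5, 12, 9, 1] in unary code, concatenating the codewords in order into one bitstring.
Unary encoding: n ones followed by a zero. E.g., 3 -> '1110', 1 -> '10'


Encode each number as n ones followed by a terminating 0:
  11 -> 111111111110 (12 bits)
  5 -> 111110 (6 bits)
  12 -> 1111111111110 (13 bits)
  9 -> 1111111110 (10 bits)
  1 -> 10 (2 bits)
Total length = 12 + 6 + 13 + 10 + 2 = 43 bits.

Unary([11, 5, 12, 9, 1]) = 1111111111101111101111111111110111111111010 (43 bits)


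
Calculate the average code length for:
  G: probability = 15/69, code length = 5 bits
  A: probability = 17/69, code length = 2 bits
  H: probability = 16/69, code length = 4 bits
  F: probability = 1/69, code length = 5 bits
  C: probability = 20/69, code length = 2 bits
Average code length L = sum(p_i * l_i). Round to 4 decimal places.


Weighted contributions p_i * l_i:
  G: (15/69) * 5 = 75/69
  A: (17/69) * 2 = 34/69
  H: (16/69) * 4 = 64/69
  F: (1/69) * 5 = 5/69
  C: (20/69) * 2 = 40/69
Sum = (75 + 34 + 64 + 5 + 40)/69 = 218/69

L = 218/69 = 3.1594 bits/symbol


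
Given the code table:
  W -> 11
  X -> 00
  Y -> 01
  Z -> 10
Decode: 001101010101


Decoding:
00 -> X
11 -> W
01 -> Y
01 -> Y
01 -> Y
01 -> Y


Result: XWYYYY


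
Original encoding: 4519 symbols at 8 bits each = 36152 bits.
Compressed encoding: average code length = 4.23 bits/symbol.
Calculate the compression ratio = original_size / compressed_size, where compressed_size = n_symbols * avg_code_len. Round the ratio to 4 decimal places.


original_size = n_symbols * orig_bits = 4519 * 8 = 36152 bits
compressed_size = n_symbols * avg_code_len = 4519 * 4.23 = 19115.37 bits
ratio = original_size / compressed_size = 36152 / 19115.37 = 1.8913

Compression ratio = 1.8913


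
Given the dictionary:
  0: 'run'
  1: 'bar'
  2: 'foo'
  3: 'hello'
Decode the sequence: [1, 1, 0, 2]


Look up each index in the dictionary:
  1 -> 'bar'
  1 -> 'bar'
  0 -> 'run'
  2 -> 'foo'

Decoded: "bar bar run foo"


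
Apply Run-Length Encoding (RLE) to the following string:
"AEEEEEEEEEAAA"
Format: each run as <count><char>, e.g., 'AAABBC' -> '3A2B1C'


Scanning runs left to right:
  i=0: run of 'A' x 1 -> '1A'
  i=1: run of 'E' x 9 -> '9E'
  i=10: run of 'A' x 3 -> '3A'

RLE = 1A9E3A


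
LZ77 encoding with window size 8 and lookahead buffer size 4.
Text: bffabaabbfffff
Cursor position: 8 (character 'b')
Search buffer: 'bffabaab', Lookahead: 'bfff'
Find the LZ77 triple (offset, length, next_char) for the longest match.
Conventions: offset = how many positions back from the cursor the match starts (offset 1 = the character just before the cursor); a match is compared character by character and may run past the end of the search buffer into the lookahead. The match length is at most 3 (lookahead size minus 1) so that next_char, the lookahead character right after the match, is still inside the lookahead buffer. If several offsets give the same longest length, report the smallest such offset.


Try each offset into the search buffer:
  offset=1 (pos 7, char 'b'): match length 1
  offset=2 (pos 6, char 'a'): match length 0
  offset=3 (pos 5, char 'a'): match length 0
  offset=4 (pos 4, char 'b'): match length 1
  offset=5 (pos 3, char 'a'): match length 0
  offset=6 (pos 2, char 'f'): match length 0
  offset=7 (pos 1, char 'f'): match length 0
  offset=8 (pos 0, char 'b'): match length 3
Longest match has length 3 at offset 8.
next_char = character at position 8 + 3 = 11 -> 'f'

Best match: offset=8, length=3 (matching 'bff' starting at position 0)
LZ77 triple: (8, 3, 'f')


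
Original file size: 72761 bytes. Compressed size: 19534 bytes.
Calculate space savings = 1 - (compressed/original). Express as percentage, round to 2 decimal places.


ratio = compressed/original = 19534/72761 = 0.268468
savings = 1 - ratio = 1 - 0.268468 = 0.731532
as a percentage: 0.731532 * 100 = 73.15%

Space savings = 1 - 19534/72761 = 73.15%


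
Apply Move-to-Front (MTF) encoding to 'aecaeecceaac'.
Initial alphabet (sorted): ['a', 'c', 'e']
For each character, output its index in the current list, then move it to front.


MTF encoding:
'a': index 0 in ['a', 'c', 'e'] -> ['a', 'c', 'e']
'e': index 2 in ['a', 'c', 'e'] -> ['e', 'a', 'c']
'c': index 2 in ['e', 'a', 'c'] -> ['c', 'e', 'a']
'a': index 2 in ['c', 'e', 'a'] -> ['a', 'c', 'e']
'e': index 2 in ['a', 'c', 'e'] -> ['e', 'a', 'c']
'e': index 0 in ['e', 'a', 'c'] -> ['e', 'a', 'c']
'c': index 2 in ['e', 'a', 'c'] -> ['c', 'e', 'a']
'c': index 0 in ['c', 'e', 'a'] -> ['c', 'e', 'a']
'e': index 1 in ['c', 'e', 'a'] -> ['e', 'c', 'a']
'a': index 2 in ['e', 'c', 'a'] -> ['a', 'e', 'c']
'a': index 0 in ['a', 'e', 'c'] -> ['a', 'e', 'c']
'c': index 2 in ['a', 'e', 'c'] -> ['c', 'a', 'e']


Output: [0, 2, 2, 2, 2, 0, 2, 0, 1, 2, 0, 2]


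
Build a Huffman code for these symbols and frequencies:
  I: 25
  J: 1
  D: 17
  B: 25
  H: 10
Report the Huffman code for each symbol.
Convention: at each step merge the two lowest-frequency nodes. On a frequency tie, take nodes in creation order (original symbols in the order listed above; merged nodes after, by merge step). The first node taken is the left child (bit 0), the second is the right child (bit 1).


Huffman tree construction:
Step 1: Merge J(1) + H(10) = 11
Step 2: Merge (J+H)(11) + D(17) = 28
Step 3: Merge I(25) + B(25) = 50
Step 4: Merge ((J+H)+D)(28) + (I+B)(50) = 78
Read each symbol's code off the tree from the root (left child = 0, right child = 1).

Codes:
  I: 10 (length 2)
  J: 000 (length 3)
  D: 01 (length 2)
  B: 11 (length 2)
  H: 001 (length 3)
Average code length: 167/78 = 2.1410 bits/symbol


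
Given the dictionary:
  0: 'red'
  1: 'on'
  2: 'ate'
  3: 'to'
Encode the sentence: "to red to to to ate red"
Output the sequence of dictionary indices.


Look up each word in the dictionary:
  'to' -> 3
  'red' -> 0
  'to' -> 3
  'to' -> 3
  'to' -> 3
  'ate' -> 2
  'red' -> 0

Encoded: [3, 0, 3, 3, 3, 2, 0]


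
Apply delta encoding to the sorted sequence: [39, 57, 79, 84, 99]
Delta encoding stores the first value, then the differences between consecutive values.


First value: 39
Deltas:
  57 - 39 = 18
  79 - 57 = 22
  84 - 79 = 5
  99 - 84 = 15


Delta encoded: [39, 18, 22, 5, 15]


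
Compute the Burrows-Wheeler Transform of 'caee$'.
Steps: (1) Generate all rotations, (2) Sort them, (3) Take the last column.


Rotations (sorted):
  0: $caee -> last char: e
  1: aee$c -> last char: c
  2: caee$ -> last char: $
  3: e$cae -> last char: e
  4: ee$ca -> last char: a


BWT = ec$ea


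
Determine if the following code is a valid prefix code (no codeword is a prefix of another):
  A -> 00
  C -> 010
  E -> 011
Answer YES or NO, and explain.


Checking each pair (does one codeword prefix another?):
  A='00' vs C='010': no prefix
  A='00' vs E='011': no prefix
  C='010' vs A='00': no prefix
  C='010' vs E='011': no prefix
  E='011' vs A='00': no prefix
  E='011' vs C='010': no prefix
No violation found over all pairs.

YES -- this is a valid prefix code. No codeword is a prefix of any other codeword.


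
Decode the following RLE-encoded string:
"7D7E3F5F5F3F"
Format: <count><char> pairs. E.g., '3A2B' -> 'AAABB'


Expanding each <count><char> pair:
  7D -> 'DDDDDDD'
  7E -> 'EEEEEEE'
  3F -> 'FFF'
  5F -> 'FFFFF'
  5F -> 'FFFFF'
  3F -> 'FFF'

Decoded = DDDDDDDEEEEEEEFFFFFFFFFFFFFFFF


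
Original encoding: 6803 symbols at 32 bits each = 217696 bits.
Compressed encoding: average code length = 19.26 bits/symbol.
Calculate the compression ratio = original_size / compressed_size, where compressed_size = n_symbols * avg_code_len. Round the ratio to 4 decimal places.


original_size = n_symbols * orig_bits = 6803 * 32 = 217696 bits
compressed_size = n_symbols * avg_code_len = 6803 * 19.26 = 131025.78 bits
ratio = original_size / compressed_size = 217696 / 131025.78 = 1.6615

Compression ratio = 1.6615


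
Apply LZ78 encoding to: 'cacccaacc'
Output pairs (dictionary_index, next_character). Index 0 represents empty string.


LZ78 encoding steps:
Dictionary: {0: ''}
Step 1: w='' (idx 0), next='c' -> output (0, 'c'), add 'c' as idx 1
Step 2: w='' (idx 0), next='a' -> output (0, 'a'), add 'a' as idx 2
Step 3: w='c' (idx 1), next='c' -> output (1, 'c'), add 'cc' as idx 3
Step 4: w='c' (idx 1), next='a' -> output (1, 'a'), add 'ca' as idx 4
Step 5: w='a' (idx 2), next='c' -> output (2, 'c'), add 'ac' as idx 5
Step 6: w='c' (idx 1), end of input -> output (1, '')


Encoded: [(0, 'c'), (0, 'a'), (1, 'c'), (1, 'a'), (2, 'c'), (1, '')]


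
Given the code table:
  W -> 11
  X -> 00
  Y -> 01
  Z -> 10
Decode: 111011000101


Decoding:
11 -> W
10 -> Z
11 -> W
00 -> X
01 -> Y
01 -> Y


Result: WZWXYY


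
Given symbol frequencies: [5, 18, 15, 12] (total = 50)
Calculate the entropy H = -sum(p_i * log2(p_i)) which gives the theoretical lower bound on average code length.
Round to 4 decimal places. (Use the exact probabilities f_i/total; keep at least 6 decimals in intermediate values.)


Per-symbol terms -p_i * log2(p_i) with p_i = f_i/50:
  p = 5/50 = 0.100000: log2(p) = -3.321928, -p*log2(p) = 0.332193
  p = 18/50 = 0.360000: log2(p) = -1.473931, -p*log2(p) = 0.530615
  p = 15/50 = 0.300000: log2(p) = -1.736966, -p*log2(p) = 0.521090
  p = 12/50 = 0.240000: log2(p) = -2.058894, -p*log2(p) = 0.494134
H = 0.332193 + 0.530615 + 0.521090 + 0.494134 = 1.878032

H = 1.878 bits/symbol


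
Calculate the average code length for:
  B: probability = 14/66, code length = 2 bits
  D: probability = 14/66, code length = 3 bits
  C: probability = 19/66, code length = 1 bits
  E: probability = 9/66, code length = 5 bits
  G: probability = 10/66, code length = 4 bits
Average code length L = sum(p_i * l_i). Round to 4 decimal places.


Weighted contributions p_i * l_i:
  B: (14/66) * 2 = 28/66
  D: (14/66) * 3 = 42/66
  C: (19/66) * 1 = 19/66
  E: (9/66) * 5 = 45/66
  G: (10/66) * 4 = 40/66
Sum = (28 + 42 + 19 + 45 + 40)/66 = 174/66

L = 174/66 = 2.6364 bits/symbol


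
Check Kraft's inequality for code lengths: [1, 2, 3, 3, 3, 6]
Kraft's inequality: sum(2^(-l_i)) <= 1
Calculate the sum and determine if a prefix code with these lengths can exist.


Sum = 2^(-1) + 2^(-2) + 2^(-3) + 2^(-3) + 2^(-3) + 2^(-6)
    = 0.5 + 0.25 + 0.125 + 0.125 + 0.125 + 0.015625
    = 73/64 = 1.140625
Since 1.140625 > 1, Kraft's inequality is NOT satisfied.
A prefix code with these lengths CANNOT exist.

Kraft sum = 1.140625. Not satisfied.


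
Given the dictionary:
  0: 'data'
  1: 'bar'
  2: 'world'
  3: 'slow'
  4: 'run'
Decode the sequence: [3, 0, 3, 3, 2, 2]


Look up each index in the dictionary:
  3 -> 'slow'
  0 -> 'data'
  3 -> 'slow'
  3 -> 'slow'
  2 -> 'world'
  2 -> 'world'

Decoded: "slow data slow slow world world"


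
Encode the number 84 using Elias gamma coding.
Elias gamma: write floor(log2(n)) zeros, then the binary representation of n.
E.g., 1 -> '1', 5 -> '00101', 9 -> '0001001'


num_bits = floor(log2(84)) + 1 = 7
leading_zeros = num_bits - 1 = 6
binary(84) = 1010100

Elias gamma(84) = '000000' + '1010100' = 0000001010100 (13 bits)


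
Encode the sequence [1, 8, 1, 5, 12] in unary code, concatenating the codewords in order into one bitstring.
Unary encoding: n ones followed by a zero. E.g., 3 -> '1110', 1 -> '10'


Encode each number as n ones followed by a terminating 0:
  1 -> 10 (2 bits)
  8 -> 111111110 (9 bits)
  1 -> 10 (2 bits)
  5 -> 111110 (6 bits)
  12 -> 1111111111110 (13 bits)
Total length = 2 + 9 + 2 + 6 + 13 = 32 bits.

Unary([1, 8, 1, 5, 12]) = 10111111110101111101111111111110 (32 bits)


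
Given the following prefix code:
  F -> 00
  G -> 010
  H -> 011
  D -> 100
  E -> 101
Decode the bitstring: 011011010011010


Decoding step by step:
Bits 011 -> H
Bits 011 -> H
Bits 010 -> G
Bits 011 -> H
Bits 010 -> G


Decoded message: HHGHG


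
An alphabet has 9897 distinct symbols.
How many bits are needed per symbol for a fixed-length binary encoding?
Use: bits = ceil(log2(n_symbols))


log2(9897) = 13.2728
Bracket: 2^13 = 8192 < 9897 <= 2^14 = 16384
So ceil(log2(9897)) = 14

bits = ceil(log2(9897)) = ceil(13.2728) = 14 bits


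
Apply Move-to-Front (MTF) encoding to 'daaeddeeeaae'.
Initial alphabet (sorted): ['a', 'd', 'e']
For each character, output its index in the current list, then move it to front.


MTF encoding:
'd': index 1 in ['a', 'd', 'e'] -> ['d', 'a', 'e']
'a': index 1 in ['d', 'a', 'e'] -> ['a', 'd', 'e']
'a': index 0 in ['a', 'd', 'e'] -> ['a', 'd', 'e']
'e': index 2 in ['a', 'd', 'e'] -> ['e', 'a', 'd']
'd': index 2 in ['e', 'a', 'd'] -> ['d', 'e', 'a']
'd': index 0 in ['d', 'e', 'a'] -> ['d', 'e', 'a']
'e': index 1 in ['d', 'e', 'a'] -> ['e', 'd', 'a']
'e': index 0 in ['e', 'd', 'a'] -> ['e', 'd', 'a']
'e': index 0 in ['e', 'd', 'a'] -> ['e', 'd', 'a']
'a': index 2 in ['e', 'd', 'a'] -> ['a', 'e', 'd']
'a': index 0 in ['a', 'e', 'd'] -> ['a', 'e', 'd']
'e': index 1 in ['a', 'e', 'd'] -> ['e', 'a', 'd']


Output: [1, 1, 0, 2, 2, 0, 1, 0, 0, 2, 0, 1]


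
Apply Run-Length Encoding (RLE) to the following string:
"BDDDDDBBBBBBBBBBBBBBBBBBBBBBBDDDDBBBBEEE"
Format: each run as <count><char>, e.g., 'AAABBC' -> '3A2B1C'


Scanning runs left to right:
  i=0: run of 'B' x 1 -> '1B'
  i=1: run of 'D' x 5 -> '5D'
  i=6: run of 'B' x 23 -> '23B'
  i=29: run of 'D' x 4 -> '4D'
  i=33: run of 'B' x 4 -> '4B'
  i=37: run of 'E' x 3 -> '3E'

RLE = 1B5D23B4D4B3E


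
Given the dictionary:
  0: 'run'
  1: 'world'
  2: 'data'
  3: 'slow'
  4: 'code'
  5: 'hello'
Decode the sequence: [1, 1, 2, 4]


Look up each index in the dictionary:
  1 -> 'world'
  1 -> 'world'
  2 -> 'data'
  4 -> 'code'

Decoded: "world world data code"


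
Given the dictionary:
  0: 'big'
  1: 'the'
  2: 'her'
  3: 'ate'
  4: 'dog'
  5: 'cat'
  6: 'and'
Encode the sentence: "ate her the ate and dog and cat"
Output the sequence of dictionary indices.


Look up each word in the dictionary:
  'ate' -> 3
  'her' -> 2
  'the' -> 1
  'ate' -> 3
  'and' -> 6
  'dog' -> 4
  'and' -> 6
  'cat' -> 5

Encoded: [3, 2, 1, 3, 6, 4, 6, 5]


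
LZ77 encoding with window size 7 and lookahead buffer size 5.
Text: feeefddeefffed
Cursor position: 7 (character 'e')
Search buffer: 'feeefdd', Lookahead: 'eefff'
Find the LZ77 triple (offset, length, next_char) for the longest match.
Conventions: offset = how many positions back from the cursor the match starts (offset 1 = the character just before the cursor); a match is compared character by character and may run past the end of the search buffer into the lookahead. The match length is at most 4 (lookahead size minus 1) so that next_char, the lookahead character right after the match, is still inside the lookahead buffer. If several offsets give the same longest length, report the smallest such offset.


Try each offset into the search buffer:
  offset=1 (pos 6, char 'd'): match length 0
  offset=2 (pos 5, char 'd'): match length 0
  offset=3 (pos 4, char 'f'): match length 0
  offset=4 (pos 3, char 'e'): match length 1
  offset=5 (pos 2, char 'e'): match length 3
  offset=6 (pos 1, char 'e'): match length 2
  offset=7 (pos 0, char 'f'): match length 0
Longest match has length 3 at offset 5.
next_char = character at position 7 + 3 = 10 -> 'f'

Best match: offset=5, length=3 (matching 'eef' starting at position 2)
LZ77 triple: (5, 3, 'f')


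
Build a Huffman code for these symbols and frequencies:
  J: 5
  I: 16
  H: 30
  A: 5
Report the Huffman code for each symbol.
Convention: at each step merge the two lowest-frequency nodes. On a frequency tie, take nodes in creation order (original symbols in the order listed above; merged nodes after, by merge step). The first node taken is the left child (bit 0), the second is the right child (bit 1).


Huffman tree construction:
Step 1: Merge J(5) + A(5) = 10
Step 2: Merge (J+A)(10) + I(16) = 26
Step 3: Merge ((J+A)+I)(26) + H(30) = 56
Read each symbol's code off the tree from the root (left child = 0, right child = 1).

Codes:
  J: 000 (length 3)
  I: 01 (length 2)
  H: 1 (length 1)
  A: 001 (length 3)
Average code length: 92/56 = 1.6429 bits/symbol


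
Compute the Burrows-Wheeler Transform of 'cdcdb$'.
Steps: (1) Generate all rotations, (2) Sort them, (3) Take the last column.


Rotations (sorted):
  0: $cdcdb -> last char: b
  1: b$cdcd -> last char: d
  2: cdb$cd -> last char: d
  3: cdcdb$ -> last char: $
  4: db$cdc -> last char: c
  5: dcdb$c -> last char: c


BWT = bdd$cc


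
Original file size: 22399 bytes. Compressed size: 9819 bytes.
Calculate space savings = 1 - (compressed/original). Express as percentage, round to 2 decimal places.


ratio = compressed/original = 9819/22399 = 0.438368
savings = 1 - ratio = 1 - 0.438368 = 0.561632
as a percentage: 0.561632 * 100 = 56.16%

Space savings = 1 - 9819/22399 = 56.16%


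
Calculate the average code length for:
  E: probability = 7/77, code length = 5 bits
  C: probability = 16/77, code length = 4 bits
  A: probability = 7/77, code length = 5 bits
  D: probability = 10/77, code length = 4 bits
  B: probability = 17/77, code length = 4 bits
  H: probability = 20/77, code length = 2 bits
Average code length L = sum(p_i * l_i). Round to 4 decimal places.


Weighted contributions p_i * l_i:
  E: (7/77) * 5 = 35/77
  C: (16/77) * 4 = 64/77
  A: (7/77) * 5 = 35/77
  D: (10/77) * 4 = 40/77
  B: (17/77) * 4 = 68/77
  H: (20/77) * 2 = 40/77
Sum = (35 + 64 + 35 + 40 + 68 + 40)/77 = 282/77

L = 282/77 = 3.6623 bits/symbol


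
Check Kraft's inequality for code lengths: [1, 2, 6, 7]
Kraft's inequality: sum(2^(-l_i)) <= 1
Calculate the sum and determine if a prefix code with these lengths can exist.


Sum = 2^(-1) + 2^(-2) + 2^(-6) + 2^(-7)
    = 0.5 + 0.25 + 0.015625 + 0.0078125
    = 99/128 = 0.7734375
Since 0.7734375 <= 1, Kraft's inequality IS satisfied.
A prefix code with these lengths CAN exist.

Kraft sum = 0.7734375. Satisfied.


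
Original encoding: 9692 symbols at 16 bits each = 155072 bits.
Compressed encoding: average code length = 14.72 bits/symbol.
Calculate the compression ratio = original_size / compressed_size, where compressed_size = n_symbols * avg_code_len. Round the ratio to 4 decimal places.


original_size = n_symbols * orig_bits = 9692 * 16 = 155072 bits
compressed_size = n_symbols * avg_code_len = 9692 * 14.72 = 142666.24 bits
ratio = original_size / compressed_size = 155072 / 142666.24 = 1.087

Compression ratio = 1.087


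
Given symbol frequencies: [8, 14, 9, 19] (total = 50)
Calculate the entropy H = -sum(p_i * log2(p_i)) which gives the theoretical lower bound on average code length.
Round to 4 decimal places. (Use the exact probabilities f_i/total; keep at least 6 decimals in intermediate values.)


Per-symbol terms -p_i * log2(p_i) with p_i = f_i/50:
  p = 8/50 = 0.160000: log2(p) = -2.643856, -p*log2(p) = 0.423017
  p = 14/50 = 0.280000: log2(p) = -1.836501, -p*log2(p) = 0.514220
  p = 9/50 = 0.180000: log2(p) = -2.473931, -p*log2(p) = 0.445308
  p = 19/50 = 0.380000: log2(p) = -1.395929, -p*log2(p) = 0.530453
H = 0.423017 + 0.514220 + 0.445308 + 0.530453 = 1.912998

H = 1.913 bits/symbol


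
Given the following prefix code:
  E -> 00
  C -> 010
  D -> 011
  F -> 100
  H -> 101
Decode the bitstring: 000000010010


Decoding step by step:
Bits 00 -> E
Bits 00 -> E
Bits 00 -> E
Bits 010 -> C
Bits 010 -> C


Decoded message: EEECC


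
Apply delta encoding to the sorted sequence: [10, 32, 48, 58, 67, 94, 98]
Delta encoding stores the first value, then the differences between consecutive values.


First value: 10
Deltas:
  32 - 10 = 22
  48 - 32 = 16
  58 - 48 = 10
  67 - 58 = 9
  94 - 67 = 27
  98 - 94 = 4


Delta encoded: [10, 22, 16, 10, 9, 27, 4]


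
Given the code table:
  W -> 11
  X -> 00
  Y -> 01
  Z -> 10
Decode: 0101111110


Decoding:
01 -> Y
01 -> Y
11 -> W
11 -> W
10 -> Z


Result: YYWWZ


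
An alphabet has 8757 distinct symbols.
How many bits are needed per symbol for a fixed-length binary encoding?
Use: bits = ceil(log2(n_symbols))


log2(8757) = 13.0962
Bracket: 2^13 = 8192 < 8757 <= 2^14 = 16384
So ceil(log2(8757)) = 14

bits = ceil(log2(8757)) = ceil(13.0962) = 14 bits


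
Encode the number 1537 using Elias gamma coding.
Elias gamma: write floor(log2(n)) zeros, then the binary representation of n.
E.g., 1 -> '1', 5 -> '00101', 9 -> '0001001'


num_bits = floor(log2(1537)) + 1 = 11
leading_zeros = num_bits - 1 = 10
binary(1537) = 11000000001

Elias gamma(1537) = '0000000000' + '11000000001' = 000000000011000000001 (21 bits)


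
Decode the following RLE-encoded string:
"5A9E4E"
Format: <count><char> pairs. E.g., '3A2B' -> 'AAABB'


Expanding each <count><char> pair:
  5A -> 'AAAAA'
  9E -> 'EEEEEEEEE'
  4E -> 'EEEE'

Decoded = AAAAAEEEEEEEEEEEEE


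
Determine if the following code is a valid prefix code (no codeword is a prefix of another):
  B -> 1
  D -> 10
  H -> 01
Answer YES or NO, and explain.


Checking each pair (does one codeword prefix another?):
  B='1' vs D='10': prefix -- VIOLATION

NO -- this is NOT a valid prefix code. B (1) is a prefix of D (10).


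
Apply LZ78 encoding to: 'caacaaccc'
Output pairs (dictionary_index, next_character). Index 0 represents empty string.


LZ78 encoding steps:
Dictionary: {0: ''}
Step 1: w='' (idx 0), next='c' -> output (0, 'c'), add 'c' as idx 1
Step 2: w='' (idx 0), next='a' -> output (0, 'a'), add 'a' as idx 2
Step 3: w='a' (idx 2), next='c' -> output (2, 'c'), add 'ac' as idx 3
Step 4: w='a' (idx 2), next='a' -> output (2, 'a'), add 'aa' as idx 4
Step 5: w='c' (idx 1), next='c' -> output (1, 'c'), add 'cc' as idx 5
Step 6: w='c' (idx 1), end of input -> output (1, '')


Encoded: [(0, 'c'), (0, 'a'), (2, 'c'), (2, 'a'), (1, 'c'), (1, '')]


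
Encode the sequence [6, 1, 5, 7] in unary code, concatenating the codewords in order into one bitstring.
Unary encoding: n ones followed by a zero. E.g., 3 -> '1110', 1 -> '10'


Encode each number as n ones followed by a terminating 0:
  6 -> 1111110 (7 bits)
  1 -> 10 (2 bits)
  5 -> 111110 (6 bits)
  7 -> 11111110 (8 bits)
Total length = 7 + 2 + 6 + 8 = 23 bits.

Unary([6, 1, 5, 7]) = 11111101011111011111110 (23 bits)


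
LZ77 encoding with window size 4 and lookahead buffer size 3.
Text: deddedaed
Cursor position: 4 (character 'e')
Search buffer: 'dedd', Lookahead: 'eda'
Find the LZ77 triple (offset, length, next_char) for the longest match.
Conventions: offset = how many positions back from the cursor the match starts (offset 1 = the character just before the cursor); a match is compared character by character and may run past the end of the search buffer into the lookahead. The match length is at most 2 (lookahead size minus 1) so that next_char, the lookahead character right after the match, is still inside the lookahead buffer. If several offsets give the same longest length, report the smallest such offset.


Try each offset into the search buffer:
  offset=1 (pos 3, char 'd'): match length 0
  offset=2 (pos 2, char 'd'): match length 0
  offset=3 (pos 1, char 'e'): match length 2
  offset=4 (pos 0, char 'd'): match length 0
Longest match has length 2 at offset 3.
next_char = character at position 4 + 2 = 6 -> 'a'

Best match: offset=3, length=2 (matching 'ed' starting at position 1)
LZ77 triple: (3, 2, 'a')
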